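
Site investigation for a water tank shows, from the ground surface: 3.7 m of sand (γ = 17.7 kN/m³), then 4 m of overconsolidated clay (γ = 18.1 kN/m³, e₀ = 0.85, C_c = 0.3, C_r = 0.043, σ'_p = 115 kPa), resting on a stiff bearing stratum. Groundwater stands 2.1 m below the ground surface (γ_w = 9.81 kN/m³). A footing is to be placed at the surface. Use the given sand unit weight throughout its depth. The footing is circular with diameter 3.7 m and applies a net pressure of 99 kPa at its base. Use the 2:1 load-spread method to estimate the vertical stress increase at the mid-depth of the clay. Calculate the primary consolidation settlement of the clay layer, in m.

S_c ≈ 0.00839 m

Mid-depth of clay below the ground surface: z = 3.7 + 4/2 = 5.7 m.
Total vertical stress at mid-clay: σ_v = 17.7×3.7 + 18.1×2 = 101.69 kPa.
Pore pressure: u = 9.81×(5.7 − 2.1) = 35.316 kPa.
Initial effective stress: σ'_0 = σ_v − u = 101.69 − 35.316 = 66.374 kPa.
Stress increase at mid-clay by the 2:1 spreading method:
Δσ ≈ qD²/(D+z)² = 99×3.7²/(3.7+5.7)² = 15.339 kPa
Final effective stress: σ'_f = 66.374 + 15.339 = 81.713 kPa.
σ'_f = 81.713 ≤ σ'_p = 115 kPa, so the clay remains overconsolidated and only the recompression index applies:
S_c = C_r·H/(1+e₀)·log₁₀(σ'_f/σ'_0) = 0.043×4/1.85×log₁₀(81.713/66.374)
    = 0.092975 × 0.090293 = 0.008395 m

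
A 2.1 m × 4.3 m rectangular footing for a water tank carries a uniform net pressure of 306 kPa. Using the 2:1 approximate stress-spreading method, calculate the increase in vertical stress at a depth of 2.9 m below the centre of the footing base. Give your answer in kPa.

By the 2:1 method the load spreads at 1 horizontal : 2 vertical, so at depth z the loaded area has grown by z in each plan dimension:
Δσ = qBL/((B+z)(L+z)) = 306×2.1×4.3/((2.1+2.9)(4.3+2.9)) = 76.755 kPa

Δσ_z ≈ 76.8 kPa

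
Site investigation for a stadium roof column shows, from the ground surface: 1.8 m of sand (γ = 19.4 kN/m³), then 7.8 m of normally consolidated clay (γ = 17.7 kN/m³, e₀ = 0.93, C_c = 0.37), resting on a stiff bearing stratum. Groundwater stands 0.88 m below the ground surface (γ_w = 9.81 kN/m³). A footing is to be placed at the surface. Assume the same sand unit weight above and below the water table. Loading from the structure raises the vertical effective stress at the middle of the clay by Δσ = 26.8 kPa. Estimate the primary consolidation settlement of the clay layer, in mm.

S_c ≈ 251 mm

Mid-depth of clay below the ground surface: z = 1.8 + 7.8/2 = 5.7 m.
Total vertical stress at mid-clay: σ_v = 19.4×1.8 + 17.7×3.9 = 103.95 kPa.
Pore pressure: u = 9.81×(5.7 − 0.88) = 47.284 kPa.
Initial effective stress: σ'_0 = σ_v − u = 103.95 − 47.284 = 56.666 kPa.
Final effective stress: σ'_f = σ'_0 + Δσ = 56.666 + 26.8 = 83.466 kPa.
Normally consolidated clay, so the full stress increment lies on the virgin compression line:
S_c = C_c·H/(1+e₀)·log₁₀(σ'_f/σ'_0) = 0.37×7.8/(1+0.93)×log₁₀(83.466/56.666)
    = 1.4953 × 0.16819 = 0.2515 m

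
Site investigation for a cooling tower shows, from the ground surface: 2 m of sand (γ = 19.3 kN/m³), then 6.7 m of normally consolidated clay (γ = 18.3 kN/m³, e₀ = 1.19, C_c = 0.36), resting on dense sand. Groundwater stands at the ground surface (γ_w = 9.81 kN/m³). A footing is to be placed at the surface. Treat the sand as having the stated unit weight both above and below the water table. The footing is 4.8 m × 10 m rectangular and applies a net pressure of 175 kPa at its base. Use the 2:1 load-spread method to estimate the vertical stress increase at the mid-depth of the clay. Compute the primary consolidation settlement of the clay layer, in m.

Mid-depth of clay below the ground surface: z = 2 + 6.7/2 = 5.35 m.
Total vertical stress at mid-clay: σ_v = 19.3×2 + 18.3×3.35 = 99.905 kPa.
Pore pressure: u = 9.81×(5.35 − 0) = 52.483 kPa.
Initial effective stress: σ'_0 = σ_v − u = 99.905 − 52.483 = 47.422 kPa.
Stress increase at mid-clay by the 2:1 spreading method:
Δσ = qBL/((B+z)(L+z)) = 175×4.8×10/((4.8+5.35)(10+5.35)) = 53.914 kPa
Final effective stress: σ'_f = σ'_0 + Δσ = 47.422 + 53.914 = 101.34 kPa.
Normally consolidated clay, so the full stress increment lies on the virgin compression line:
S_c = C_c·H/(1+e₀)·log₁₀(σ'_f/σ'_0) = 0.36×6.7/(1+1.19)×log₁₀(101.34/47.422)
    = 1.1014 × 0.3298 = 0.3632 m

S_c ≈ 0.363 m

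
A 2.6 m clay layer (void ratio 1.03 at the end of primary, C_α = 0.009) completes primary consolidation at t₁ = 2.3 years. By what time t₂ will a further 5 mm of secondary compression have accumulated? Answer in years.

S_s = C_α·H/(1+e_p)·log₁₀(t₂/t₁) ⇒ log₁₀(t₂/t₁) = S_s·(1+e_p)/(C_α·H).
log₁₀(t₂/t₁) = 0.005 × (1+1.03) / (0.009×2.6) = 0.4338
t₂ = t₁ × 10^0.4338 = 2.3 × 2.715 = 6.244 years

t₂ ≈ 6.24 years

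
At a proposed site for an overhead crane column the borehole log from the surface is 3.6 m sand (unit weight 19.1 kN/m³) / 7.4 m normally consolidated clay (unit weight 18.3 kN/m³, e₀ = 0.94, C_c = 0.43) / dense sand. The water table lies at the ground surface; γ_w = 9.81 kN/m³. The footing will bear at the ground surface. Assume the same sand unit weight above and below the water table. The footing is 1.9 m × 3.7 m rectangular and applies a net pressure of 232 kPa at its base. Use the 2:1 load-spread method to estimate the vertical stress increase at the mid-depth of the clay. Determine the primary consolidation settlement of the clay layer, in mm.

Mid-depth of clay below the ground surface: z = 3.6 + 7.4/2 = 7.3 m.
Total vertical stress at mid-clay: σ_v = 19.1×3.6 + 18.3×3.7 = 136.47 kPa.
Pore pressure: u = 9.81×(7.3 − 0) = 71.613 kPa.
Initial effective stress: σ'_0 = σ_v − u = 136.47 − 71.613 = 64.857 kPa.
Stress increase at mid-clay by the 2:1 spreading method:
Δσ = qBL/((B+z)(L+z)) = 232×1.9×3.7/((1.9+7.3)(3.7+7.3)) = 16.116 kPa
Final effective stress: σ'_f = σ'_0 + Δσ = 64.857 + 16.116 = 80.973 kPa.
Normally consolidated clay, so the full stress increment lies on the virgin compression line:
S_c = C_c·H/(1+e₀)·log₁₀(σ'_f/σ'_0) = 0.43×7.4/(1+0.94)×log₁₀(80.973/64.857)
    = 1.6402 × 0.096383 = 0.1581 m

S_c ≈ 158 mm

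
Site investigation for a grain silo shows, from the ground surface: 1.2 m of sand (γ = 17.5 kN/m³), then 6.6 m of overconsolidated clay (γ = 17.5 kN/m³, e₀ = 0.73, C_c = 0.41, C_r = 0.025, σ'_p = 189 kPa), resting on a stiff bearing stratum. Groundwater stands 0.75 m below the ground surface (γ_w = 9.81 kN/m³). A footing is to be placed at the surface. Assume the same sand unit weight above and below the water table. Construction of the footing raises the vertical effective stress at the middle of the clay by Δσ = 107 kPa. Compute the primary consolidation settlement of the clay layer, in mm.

S_c ≈ 52.5 mm

Mid-depth of clay below the ground surface: z = 1.2 + 6.6/2 = 4.5 m.
Total vertical stress at mid-clay: σ_v = 17.5×1.2 + 17.5×3.3 = 78.75 kPa.
Pore pressure: u = 9.81×(4.5 − 0.75) = 36.788 kPa.
Initial effective stress: σ'_0 = σ_v − u = 78.75 − 36.788 = 41.962 kPa.
Final effective stress: σ'_f = 41.962 + 107 = 148.96 kPa.
σ'_f = 148.96 ≤ σ'_p = 189 kPa, so the clay remains overconsolidated and only the recompression index applies:
S_c = C_r·H/(1+e₀)·log₁₀(σ'_f/σ'_0) = 0.025×6.6/1.73×log₁₀(148.96/41.962)
    = 0.095375 × 0.55021 = 0.05248 m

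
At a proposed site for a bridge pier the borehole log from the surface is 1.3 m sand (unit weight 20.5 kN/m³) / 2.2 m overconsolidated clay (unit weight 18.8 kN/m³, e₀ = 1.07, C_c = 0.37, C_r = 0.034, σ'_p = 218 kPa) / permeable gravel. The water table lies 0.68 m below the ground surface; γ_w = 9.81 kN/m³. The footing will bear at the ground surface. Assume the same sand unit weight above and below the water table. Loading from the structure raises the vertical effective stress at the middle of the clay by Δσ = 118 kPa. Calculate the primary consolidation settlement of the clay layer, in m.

S_c ≈ 0.0249 m

Mid-depth of clay below the ground surface: z = 1.3 + 2.2/2 = 2.4 m.
Total vertical stress at mid-clay: σ_v = 20.5×1.3 + 18.8×1.1 = 47.33 kPa.
Pore pressure: u = 9.81×(2.4 − 0.68) = 16.873 kPa.
Initial effective stress: σ'_0 = σ_v − u = 47.33 − 16.873 = 30.457 kPa.
Final effective stress: σ'_f = 30.457 + 118 = 148.46 kPa.
σ'_f = 148.46 ≤ σ'_p = 218 kPa, so the clay remains overconsolidated and only the recompression index applies:
S_c = C_r·H/(1+e₀)·log₁₀(σ'_f/σ'_0) = 0.034×2.2/2.07×log₁₀(148.46/30.457)
    = 0.036135 × 0.68792 = 0.02486 m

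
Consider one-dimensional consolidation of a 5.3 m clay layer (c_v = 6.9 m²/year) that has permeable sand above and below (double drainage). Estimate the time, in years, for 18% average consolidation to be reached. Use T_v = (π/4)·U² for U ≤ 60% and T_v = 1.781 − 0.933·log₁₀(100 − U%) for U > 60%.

t ≈ 0.0259 years

Drainage path length: H_d = H/2 = 2.65 m (double drainage).
U ≤ 60%: T_v = (π/4)·U² = (π/4)×0.18² = 0.025447.
t = T_v·H_d²/c_v = 0.025447×2.65²/6.9 = 0.0259 years.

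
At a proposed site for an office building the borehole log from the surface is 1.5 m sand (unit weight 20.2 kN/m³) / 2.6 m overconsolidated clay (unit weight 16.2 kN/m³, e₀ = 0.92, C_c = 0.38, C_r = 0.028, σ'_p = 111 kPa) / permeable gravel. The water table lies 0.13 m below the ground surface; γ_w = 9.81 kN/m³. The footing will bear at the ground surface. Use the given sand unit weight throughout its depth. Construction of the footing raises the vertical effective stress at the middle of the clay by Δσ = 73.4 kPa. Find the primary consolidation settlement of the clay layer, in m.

S_c ≈ 0.0225 m

Mid-depth of clay below the ground surface: z = 1.5 + 2.6/2 = 2.8 m.
Total vertical stress at mid-clay: σ_v = 20.2×1.5 + 16.2×1.3 = 51.36 kPa.
Pore pressure: u = 9.81×(2.8 − 0.13) = 26.193 kPa.
Initial effective stress: σ'_0 = σ_v − u = 51.36 − 26.193 = 25.167 kPa.
Final effective stress: σ'_f = 25.167 + 73.4 = 98.567 kPa.
σ'_f = 98.567 ≤ σ'_p = 111 kPa, so the clay remains overconsolidated and only the recompression index applies:
S_c = C_r·H/(1+e₀)·log₁₀(σ'_f/σ'_0) = 0.028×2.6/1.92×log₁₀(98.567/25.167)
    = 0.037918 × 0.5929 = 0.02248 m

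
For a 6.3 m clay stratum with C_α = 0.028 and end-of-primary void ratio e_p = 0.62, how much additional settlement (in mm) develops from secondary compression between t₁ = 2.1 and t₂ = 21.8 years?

S_s ≈ 111 mm

Secondary compression: S_s = C_α·H/(1+e_p)·log₁₀(t₂/t₁)
S_s = 0.028×6.3/(1+0.62)×log₁₀(21.8/2.1)
    = 0.1089 × 1.016 = 0.1107 m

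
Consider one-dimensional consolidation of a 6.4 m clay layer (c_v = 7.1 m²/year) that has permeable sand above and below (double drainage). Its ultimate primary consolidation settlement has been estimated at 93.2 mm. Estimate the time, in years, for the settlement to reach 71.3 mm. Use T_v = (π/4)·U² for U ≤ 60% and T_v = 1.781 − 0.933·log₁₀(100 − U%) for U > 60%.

t ≈ 0.724 years

Drainage path length: H_d = H/2 = 3.2 m (double drainage).
U = S(t)/S_ult = 71.3/93.2 = 0.765.
U > 60%: T_v = 1.781 − 0.933·log₁₀(100 − 76.502) = 0.50183.
t = T_v·H_d²/c_v = 0.50183×3.2²/7.1 = 0.7238 years.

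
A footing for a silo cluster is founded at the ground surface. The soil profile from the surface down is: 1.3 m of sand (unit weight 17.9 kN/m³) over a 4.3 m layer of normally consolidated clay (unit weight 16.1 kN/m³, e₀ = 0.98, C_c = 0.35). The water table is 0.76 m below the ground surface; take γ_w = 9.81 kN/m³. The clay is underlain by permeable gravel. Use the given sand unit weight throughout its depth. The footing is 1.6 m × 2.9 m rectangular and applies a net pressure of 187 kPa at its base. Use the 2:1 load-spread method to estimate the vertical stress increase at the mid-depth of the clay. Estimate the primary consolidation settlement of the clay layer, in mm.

S_c ≈ 205 mm

Mid-depth of clay below the ground surface: z = 1.3 + 4.3/2 = 3.45 m.
Total vertical stress at mid-clay: σ_v = 17.9×1.3 + 16.1×2.15 = 57.885 kPa.
Pore pressure: u = 9.81×(3.45 − 0.76) = 26.389 kPa.
Initial effective stress: σ'_0 = σ_v − u = 57.885 − 26.389 = 31.496 kPa.
Stress increase at mid-clay by the 2:1 spreading method:
Δσ = qBL/((B+z)(L+z)) = 187×1.6×2.9/((1.6+3.45)(2.9+3.45)) = 27.058 kPa
Final effective stress: σ'_f = σ'_0 + Δσ = 31.496 + 27.058 = 58.554 kPa.
Normally consolidated clay, so the full stress increment lies on the virgin compression line:
S_c = C_c·H/(1+e₀)·log₁₀(σ'_f/σ'_0) = 0.35×4.3/(1+0.98)×log₁₀(58.554/31.496)
    = 0.7601 × 0.2693 = 0.2047 m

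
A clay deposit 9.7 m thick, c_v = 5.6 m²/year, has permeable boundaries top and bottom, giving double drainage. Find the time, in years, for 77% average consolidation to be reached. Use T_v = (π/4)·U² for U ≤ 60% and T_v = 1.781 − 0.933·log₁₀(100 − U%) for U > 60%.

t ≈ 2.14 years

Drainage path length: H_d = H/2 = 4.85 m (double drainage).
U > 60%: T_v = 1.781 − 0.933·log₁₀(100 − 77) = 0.51051.
t = T_v·H_d²/c_v = 0.51051×4.85²/5.6 = 2.144 years.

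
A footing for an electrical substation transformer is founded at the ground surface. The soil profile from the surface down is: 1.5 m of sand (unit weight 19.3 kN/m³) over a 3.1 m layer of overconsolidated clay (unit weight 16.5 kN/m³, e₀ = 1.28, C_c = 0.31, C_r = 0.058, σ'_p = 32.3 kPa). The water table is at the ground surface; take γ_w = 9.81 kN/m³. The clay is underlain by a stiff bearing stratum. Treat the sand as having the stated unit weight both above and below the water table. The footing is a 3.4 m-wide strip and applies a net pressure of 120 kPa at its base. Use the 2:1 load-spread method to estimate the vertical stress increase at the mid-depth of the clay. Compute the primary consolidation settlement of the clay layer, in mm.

Mid-depth of clay below the ground surface: z = 1.5 + 3.1/2 = 3.05 m.
Total vertical stress at mid-clay: σ_v = 19.3×1.5 + 16.5×1.55 = 54.525 kPa.
Pore pressure: u = 9.81×(3.05 − 0) = 29.921 kPa.
Initial effective stress: σ'_0 = σ_v − u = 54.525 − 29.921 = 24.604 kPa.
Stress increase at mid-clay by the 2:1 spreading method:
Δσ = qB/(B+z) = 120×3.4/(3.4+3.05) = 63.256 kPa
Final effective stress: σ'_f = 24.604 + 63.256 = 87.86 kPa.
σ'_f = 87.86 > σ'_p = 32.3 kPa, so the stress path crosses the preconsolidation pressure — recompression up to σ'_p, then virgin compression beyond:
S_c = H/(1+e₀)·[C_r·log₁₀(σ'_p/σ'_0) + C_c·log₁₀(σ'_f/σ'_p)]
    = 3.1/2.28 × [0.058×log₁₀(32.3/24.604) + 0.31×log₁₀(87.86/32.3)]
    = 1.3596 × [0.0068554 + 0.13472] = 0.1925 m

S_c ≈ 192 mm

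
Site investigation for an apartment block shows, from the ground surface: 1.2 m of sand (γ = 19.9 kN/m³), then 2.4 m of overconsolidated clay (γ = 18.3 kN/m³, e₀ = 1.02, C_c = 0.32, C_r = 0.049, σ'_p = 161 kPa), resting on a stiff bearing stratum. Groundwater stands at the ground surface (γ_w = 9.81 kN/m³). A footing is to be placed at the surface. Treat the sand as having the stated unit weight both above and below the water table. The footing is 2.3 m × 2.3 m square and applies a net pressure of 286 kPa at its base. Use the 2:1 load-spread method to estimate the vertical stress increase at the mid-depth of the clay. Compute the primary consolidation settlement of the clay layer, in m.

S_c ≈ 0.0355 m

Mid-depth of clay below the ground surface: z = 1.2 + 2.4/2 = 2.4 m.
Total vertical stress at mid-clay: σ_v = 19.9×1.2 + 18.3×1.2 = 45.84 kPa.
Pore pressure: u = 9.81×(2.4 − 0) = 23.544 kPa.
Initial effective stress: σ'_0 = σ_v − u = 45.84 − 23.544 = 22.296 kPa.
Stress increase at mid-clay by the 2:1 spreading method:
Δσ = qBL/((B+z)(L+z)) = 286×2.3×2.3/((2.3+2.4)(2.3+2.4)) = 68.49 kPa
Final effective stress: σ'_f = 22.296 + 68.49 = 90.786 kPa.
σ'_f = 90.786 ≤ σ'_p = 161 kPa, so the clay remains overconsolidated and only the recompression index applies:
S_c = C_r·H/(1+e₀)·log₁₀(σ'_f/σ'_0) = 0.049×2.4/2.02×log₁₀(90.786/22.296)
    = 0.058217 × 0.60979 = 0.0355 m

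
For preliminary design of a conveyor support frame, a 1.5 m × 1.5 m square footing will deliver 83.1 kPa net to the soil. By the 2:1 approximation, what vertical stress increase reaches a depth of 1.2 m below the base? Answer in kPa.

By the 2:1 method the load spreads at 1 horizontal : 2 vertical, so at depth z the loaded area has grown by z in each plan dimension:
Δσ = qBL/((B+z)(L+z)) = 83.1×1.5×1.5/((1.5+1.2)(1.5+1.2)) = 25.648 kPa

Δσ_z ≈ 25.6 kPa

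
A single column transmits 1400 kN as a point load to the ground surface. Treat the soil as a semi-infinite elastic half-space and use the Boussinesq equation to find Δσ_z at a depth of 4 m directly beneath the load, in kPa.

Δσ_z ≈ 41.8 kPa

Boussinesq vertical stress below a point load on an elastic half-space:
Δσ_z = 3P/(2πz²) · [1 + (r/z)²]^(−5/2)
r/z = 0/4 = 0; [1+(r/z)²]^(−5/2) = 1.
Δσ_z = 3×1400/(2π×4²) × 1 = 41.778 × 1 = 41.78 kPa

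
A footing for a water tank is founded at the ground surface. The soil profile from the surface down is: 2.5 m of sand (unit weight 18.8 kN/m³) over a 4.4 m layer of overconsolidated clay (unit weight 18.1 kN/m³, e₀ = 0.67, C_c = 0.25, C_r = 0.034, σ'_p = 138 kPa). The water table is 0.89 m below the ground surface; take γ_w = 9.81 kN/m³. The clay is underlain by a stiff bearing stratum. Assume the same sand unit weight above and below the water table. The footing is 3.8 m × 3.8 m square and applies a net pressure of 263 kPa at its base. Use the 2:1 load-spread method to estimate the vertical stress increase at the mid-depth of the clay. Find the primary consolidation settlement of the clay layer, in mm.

S_c ≈ 28.2 mm

Mid-depth of clay below the ground surface: z = 2.5 + 4.4/2 = 4.7 m.
Total vertical stress at mid-clay: σ_v = 18.8×2.5 + 18.1×2.2 = 86.82 kPa.
Pore pressure: u = 9.81×(4.7 − 0.89) = 37.376 kPa.
Initial effective stress: σ'_0 = σ_v − u = 86.82 − 37.376 = 49.444 kPa.
Stress increase at mid-clay by the 2:1 spreading method:
Δσ = qBL/((B+z)(L+z)) = 263×3.8×3.8/((3.8+4.7)(3.8+4.7)) = 52.564 kPa
Final effective stress: σ'_f = 49.444 + 52.564 = 102.01 kPa.
σ'_f = 102.01 ≤ σ'_p = 138 kPa, so the clay remains overconsolidated and only the recompression index applies:
S_c = C_r·H/(1+e₀)·log₁₀(σ'_f/σ'_0) = 0.034×4.4/1.67×log₁₀(102.01/49.444)
    = 0.08958 × 0.31453 = 0.02818 m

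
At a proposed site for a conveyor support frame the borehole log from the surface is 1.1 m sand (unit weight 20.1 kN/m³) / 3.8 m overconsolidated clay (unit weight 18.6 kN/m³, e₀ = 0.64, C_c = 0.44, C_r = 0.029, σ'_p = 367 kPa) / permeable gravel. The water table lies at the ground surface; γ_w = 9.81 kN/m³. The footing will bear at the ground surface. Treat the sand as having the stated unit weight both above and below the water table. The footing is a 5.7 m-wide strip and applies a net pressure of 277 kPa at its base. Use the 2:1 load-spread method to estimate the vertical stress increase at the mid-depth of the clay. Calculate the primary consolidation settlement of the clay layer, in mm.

S_c ≈ 58.7 mm

Mid-depth of clay below the ground surface: z = 1.1 + 3.8/2 = 3 m.
Total vertical stress at mid-clay: σ_v = 20.1×1.1 + 18.6×1.9 = 57.45 kPa.
Pore pressure: u = 9.81×(3 − 0) = 29.43 kPa.
Initial effective stress: σ'_0 = σ_v − u = 57.45 − 29.43 = 28.02 kPa.
Stress increase at mid-clay by the 2:1 spreading method:
Δσ = qB/(B+z) = 277×5.7/(5.7+3) = 181.48 kPa
Final effective stress: σ'_f = 28.02 + 181.48 = 209.5 kPa.
σ'_f = 209.5 ≤ σ'_p = 367 kPa, so the clay remains overconsolidated and only the recompression index applies:
S_c = C_r·H/(1+e₀)·log₁₀(σ'_f/σ'_0) = 0.029×3.8/1.64×log₁₀(209.5/28.02)
    = 0.067196 × 0.87372 = 0.05871 m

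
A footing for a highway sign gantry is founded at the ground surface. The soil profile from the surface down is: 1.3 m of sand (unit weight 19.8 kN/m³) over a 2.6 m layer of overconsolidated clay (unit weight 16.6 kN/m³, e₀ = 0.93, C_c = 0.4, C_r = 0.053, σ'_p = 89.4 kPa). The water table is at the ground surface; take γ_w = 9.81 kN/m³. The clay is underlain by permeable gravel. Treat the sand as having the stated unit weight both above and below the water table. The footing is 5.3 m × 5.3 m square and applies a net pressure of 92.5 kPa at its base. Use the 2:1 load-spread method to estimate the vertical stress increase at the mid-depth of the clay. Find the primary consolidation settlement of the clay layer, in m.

S_c ≈ 0.0331 m

Mid-depth of clay below the ground surface: z = 1.3 + 2.6/2 = 2.6 m.
Total vertical stress at mid-clay: σ_v = 19.8×1.3 + 16.6×1.3 = 47.32 kPa.
Pore pressure: u = 9.81×(2.6 − 0) = 25.506 kPa.
Initial effective stress: σ'_0 = σ_v − u = 47.32 − 25.506 = 21.814 kPa.
Stress increase at mid-clay by the 2:1 spreading method:
Δσ = qBL/((B+z)(L+z)) = 92.5×5.3×5.3/((5.3+2.6)(5.3+2.6)) = 41.633 kPa
Final effective stress: σ'_f = 21.814 + 41.633 = 63.447 kPa.
σ'_f = 63.447 ≤ σ'_p = 89.4 kPa, so the clay remains overconsolidated and only the recompression index applies:
S_c = C_r·H/(1+e₀)·log₁₀(σ'_f/σ'_0) = 0.053×2.6/1.93×log₁₀(63.447/21.814)
    = 0.071402 × 0.46368 = 0.03311 m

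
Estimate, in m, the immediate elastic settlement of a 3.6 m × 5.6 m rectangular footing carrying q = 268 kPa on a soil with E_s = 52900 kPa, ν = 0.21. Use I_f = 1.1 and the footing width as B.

Immediate (elastic) settlement: S_e = q·B·(1−ν²)/E_s · I_f.
S_e = 268 × 3.6 × (1 − 0.21²) / 52900 × 1.1
    = 268 × 3.6 × 0.9559 / 52900 × 1.1
    = 0.01918 m

S_e ≈ 0.0192 m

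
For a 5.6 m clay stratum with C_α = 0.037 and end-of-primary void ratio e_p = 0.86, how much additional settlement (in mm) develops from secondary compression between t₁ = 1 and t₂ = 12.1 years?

S_s ≈ 121 mm

Secondary compression: S_s = C_α·H/(1+e_p)·log₁₀(t₂/t₁)
S_s = 0.037×5.6/(1+0.86)×log₁₀(12.1/1)
    = 0.1114 × 1.083 = 0.1206 m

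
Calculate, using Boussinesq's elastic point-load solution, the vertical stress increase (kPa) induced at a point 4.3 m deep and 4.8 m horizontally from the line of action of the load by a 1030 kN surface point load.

Δσ_z ≈ 3.52 kPa

Boussinesq vertical stress below a point load on an elastic half-space:
Δσ_z = 3P/(2πz²) · [1 + (r/z)²]^(−5/2)
r/z = 4.8/4.3 = 1.1163; [1+(r/z)²]^(−5/2) = 0.13226.
Δσ_z = 3×1030/(2π×4.3²) × 0.13226 = 26.598 × 0.13226 = 3.518 kPa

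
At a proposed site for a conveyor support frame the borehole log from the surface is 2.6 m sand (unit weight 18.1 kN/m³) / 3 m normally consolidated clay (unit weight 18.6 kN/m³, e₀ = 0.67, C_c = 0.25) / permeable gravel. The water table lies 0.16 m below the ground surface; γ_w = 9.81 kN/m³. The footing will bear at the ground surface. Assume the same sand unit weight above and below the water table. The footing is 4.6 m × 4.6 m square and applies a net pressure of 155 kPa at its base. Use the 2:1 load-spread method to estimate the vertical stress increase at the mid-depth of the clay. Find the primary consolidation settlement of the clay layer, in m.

Mid-depth of clay below the ground surface: z = 2.6 + 3/2 = 4.1 m.
Total vertical stress at mid-clay: σ_v = 18.1×2.6 + 18.6×1.5 = 74.96 kPa.
Pore pressure: u = 9.81×(4.1 − 0.16) = 38.651 kPa.
Initial effective stress: σ'_0 = σ_v − u = 74.96 − 38.651 = 36.309 kPa.
Stress increase at mid-clay by the 2:1 spreading method:
Δσ = qBL/((B+z)(L+z)) = 155×4.6×4.6/((4.6+4.1)(4.6+4.1)) = 43.332 kPa
Final effective stress: σ'_f = σ'_0 + Δσ = 36.309 + 43.332 = 79.641 kPa.
Normally consolidated clay, so the full stress increment lies on the virgin compression line:
S_c = C_c·H/(1+e₀)·log₁₀(σ'_f/σ'_0) = 0.25×3/(1+0.67)×log₁₀(79.641/36.309)
    = 0.4491 × 0.34112 = 0.1532 m

S_c ≈ 0.153 m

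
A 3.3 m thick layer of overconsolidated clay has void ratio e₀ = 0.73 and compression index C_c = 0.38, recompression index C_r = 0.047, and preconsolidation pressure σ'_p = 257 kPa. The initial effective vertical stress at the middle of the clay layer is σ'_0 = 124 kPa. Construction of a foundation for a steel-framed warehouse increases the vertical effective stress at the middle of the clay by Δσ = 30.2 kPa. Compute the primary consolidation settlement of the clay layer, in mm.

Final effective stress: σ'_f = 124 + 30.2 = 154.2 kPa.
σ'_f = 154.2 ≤ σ'_p = 257 kPa, so the clay remains overconsolidated and only the recompression index applies:
S_c = C_r·H/(1+e₀)·log₁₀(σ'_f/σ'_0) = 0.047×3.3/1.73×log₁₀(154.2/124)
    = 0.089652 × 0.094663 = 0.008487 m

S_c ≈ 8.49 mm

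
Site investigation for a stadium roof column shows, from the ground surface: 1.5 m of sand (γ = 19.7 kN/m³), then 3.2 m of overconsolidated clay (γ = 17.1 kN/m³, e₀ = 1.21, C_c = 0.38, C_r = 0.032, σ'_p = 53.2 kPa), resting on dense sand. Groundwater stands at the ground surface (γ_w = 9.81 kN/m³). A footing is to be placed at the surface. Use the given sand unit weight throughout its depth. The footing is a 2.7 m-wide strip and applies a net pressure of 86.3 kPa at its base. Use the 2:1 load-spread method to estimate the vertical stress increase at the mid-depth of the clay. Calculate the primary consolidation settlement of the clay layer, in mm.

Mid-depth of clay below the ground surface: z = 1.5 + 3.2/2 = 3.1 m.
Total vertical stress at mid-clay: σ_v = 19.7×1.5 + 17.1×1.6 = 56.91 kPa.
Pore pressure: u = 9.81×(3.1 − 0) = 30.411 kPa.
Initial effective stress: σ'_0 = σ_v − u = 56.91 − 30.411 = 26.499 kPa.
Stress increase at mid-clay by the 2:1 spreading method:
Δσ = qB/(B+z) = 86.3×2.7/(2.7+3.1) = 40.174 kPa
Final effective stress: σ'_f = 26.499 + 40.174 = 66.673 kPa.
σ'_f = 66.673 > σ'_p = 53.2 kPa, so the stress path crosses the preconsolidation pressure — recompression up to σ'_p, then virgin compression beyond:
S_c = H/(1+e₀)·[C_r·log₁₀(σ'_p/σ'_0) + C_c·log₁₀(σ'_f/σ'_p)]
    = 3.2/2.21 × [0.032×log₁₀(53.2/26.499) + 0.38×log₁₀(66.673/53.2)]
    = 1.448 × [0.0096858 + 0.037255] = 0.06797 m

S_c ≈ 68 mm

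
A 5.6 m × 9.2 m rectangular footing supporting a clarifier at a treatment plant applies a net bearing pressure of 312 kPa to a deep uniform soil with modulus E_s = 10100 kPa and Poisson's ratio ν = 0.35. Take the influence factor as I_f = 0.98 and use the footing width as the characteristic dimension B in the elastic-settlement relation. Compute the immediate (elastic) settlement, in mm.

S_e ≈ 149 mm

Immediate (elastic) settlement: S_e = q·B·(1−ν²)/E_s · I_f.
S_e = 312 × 5.6 × (1 − 0.35²) / 10100 × 0.98
    = 312 × 5.6 × 0.8775 / 10100 × 0.98
    = 0.1488 m = 148.8 mm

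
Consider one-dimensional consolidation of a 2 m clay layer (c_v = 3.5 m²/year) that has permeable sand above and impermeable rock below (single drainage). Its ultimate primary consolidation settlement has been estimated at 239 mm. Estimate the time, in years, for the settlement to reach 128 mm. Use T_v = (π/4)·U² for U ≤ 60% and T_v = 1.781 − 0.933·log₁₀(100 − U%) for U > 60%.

t ≈ 0.257 years

Drainage path length: H_d = H = 2 m (single drainage).
U = S(t)/S_ult = 128/239 = 0.5356.
U ≤ 60%: T_v = (π/4)·U² = (π/4)×0.53556² = 0.22528.
t = T_v·H_d²/c_v = 0.22528×2²/3.5 = 0.2575 years.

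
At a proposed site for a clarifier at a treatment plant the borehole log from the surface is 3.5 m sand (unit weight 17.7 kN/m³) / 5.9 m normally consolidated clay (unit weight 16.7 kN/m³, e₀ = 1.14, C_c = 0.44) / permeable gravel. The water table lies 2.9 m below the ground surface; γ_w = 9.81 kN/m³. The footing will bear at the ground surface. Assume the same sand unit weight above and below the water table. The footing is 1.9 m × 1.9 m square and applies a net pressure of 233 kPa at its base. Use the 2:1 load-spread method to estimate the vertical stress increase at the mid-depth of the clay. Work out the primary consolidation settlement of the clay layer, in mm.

S_c ≈ 77.2 mm

Mid-depth of clay below the ground surface: z = 3.5 + 5.9/2 = 6.45 m.
Total vertical stress at mid-clay: σ_v = 17.7×3.5 + 16.7×2.95 = 111.22 kPa.
Pore pressure: u = 9.81×(6.45 − 2.9) = 34.825 kPa.
Initial effective stress: σ'_0 = σ_v − u = 111.22 − 34.825 = 76.395 kPa.
Stress increase at mid-clay by the 2:1 spreading method:
Δσ = qBL/((B+z)(L+z)) = 233×1.9×1.9/((1.9+6.45)(1.9+6.45)) = 12.064 kPa
Final effective stress: σ'_f = σ'_0 + Δσ = 76.395 + 12.064 = 88.459 kPa.
Normally consolidated clay, so the full stress increment lies on the virgin compression line:
S_c = C_c·H/(1+e₀)·log₁₀(σ'_f/σ'_0) = 0.44×5.9/(1+1.14)×log₁₀(88.459/76.395)
    = 1.2131 × 0.063677 = 0.07725 m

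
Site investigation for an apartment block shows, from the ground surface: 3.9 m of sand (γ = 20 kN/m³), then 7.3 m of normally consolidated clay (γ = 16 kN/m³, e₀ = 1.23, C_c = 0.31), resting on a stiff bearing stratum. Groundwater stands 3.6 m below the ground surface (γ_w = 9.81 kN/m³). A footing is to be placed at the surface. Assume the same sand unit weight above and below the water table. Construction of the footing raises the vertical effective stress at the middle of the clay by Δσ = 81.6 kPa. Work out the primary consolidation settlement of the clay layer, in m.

S_c ≈ 0.268 m

Mid-depth of clay below the ground surface: z = 3.9 + 7.3/2 = 7.55 m.
Total vertical stress at mid-clay: σ_v = 20×3.9 + 16×3.65 = 136.4 kPa.
Pore pressure: u = 9.81×(7.55 − 3.6) = 38.75 kPa.
Initial effective stress: σ'_0 = σ_v − u = 136.4 − 38.75 = 97.65 kPa.
Final effective stress: σ'_f = σ'_0 + Δσ = 97.65 + 81.6 = 179.25 kPa.
Normally consolidated clay, so the full stress increment lies on the virgin compression line:
S_c = C_c·H/(1+e₀)·log₁₀(σ'_f/σ'_0) = 0.31×7.3/(1+1.23)×log₁₀(179.25/97.65)
    = 1.0148 × 0.26379 = 0.2677 m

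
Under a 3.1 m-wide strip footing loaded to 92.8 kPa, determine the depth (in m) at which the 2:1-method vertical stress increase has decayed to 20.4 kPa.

2:1 spreading — at depth z the loaded area has grown by z in each plan dimension:
qB/(B+z) = Δσ_z ⇒ z = qB/Δσ_z − B = 92.8×3.1/20.4 − 3.1 = 11 m

z ≈ 11 m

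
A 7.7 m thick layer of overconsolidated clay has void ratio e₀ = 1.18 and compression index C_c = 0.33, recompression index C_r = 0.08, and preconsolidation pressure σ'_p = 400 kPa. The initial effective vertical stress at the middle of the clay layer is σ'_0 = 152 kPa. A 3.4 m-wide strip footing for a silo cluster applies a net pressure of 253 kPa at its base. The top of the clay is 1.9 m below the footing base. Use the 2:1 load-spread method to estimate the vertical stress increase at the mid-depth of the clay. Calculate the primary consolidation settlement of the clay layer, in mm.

S_c ≈ 59.1 mm

Mid-depth of clay below the footing base: z = 1.9 + 7.7/2 = 5.75 m.
Stress increase at mid-clay by the 2:1 spreading method:
Δσ = qB/(B+z) = 253×3.4/(3.4+5.75) = 94.011 kPa
Final effective stress: σ'_f = 152 + 94.011 = 246.01 kPa.
σ'_f = 246.01 ≤ σ'_p = 400 kPa, so the clay remains overconsolidated and only the recompression index applies:
S_c = C_r·H/(1+e₀)·log₁₀(σ'_f/σ'_0) = 0.08×7.7/2.18×log₁₀(246.01/152)
    = 0.28257 × 0.20911 = 0.05909 m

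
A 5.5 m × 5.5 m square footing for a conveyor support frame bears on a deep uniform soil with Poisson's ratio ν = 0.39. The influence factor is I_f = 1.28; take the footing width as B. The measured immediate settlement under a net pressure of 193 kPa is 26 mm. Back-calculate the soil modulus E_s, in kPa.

S_e = q·B·(1−ν²)/E_s · I_f  ⇒  E_s = q·B·(1−ν²)·I_f / S_e.
E_s = 193 × 5.5 × 0.8479 × 1.28 / 0.026 = 44310 kPa

E_s ≈ 44300 kPa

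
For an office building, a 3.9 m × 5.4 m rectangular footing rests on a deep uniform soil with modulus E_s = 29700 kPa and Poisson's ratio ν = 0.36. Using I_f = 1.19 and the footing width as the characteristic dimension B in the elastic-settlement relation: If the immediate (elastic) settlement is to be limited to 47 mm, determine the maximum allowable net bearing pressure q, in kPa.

S_e = q·B·(1−ν²)/E_s · I_f  ⇒  q = S_e·E_s / (B·(1−ν²)·I_f).
q = 0.047 × 29700 / (3.9 × 0.8704 × 1.19) = 345.6 kPa

q ≈ 346 kPa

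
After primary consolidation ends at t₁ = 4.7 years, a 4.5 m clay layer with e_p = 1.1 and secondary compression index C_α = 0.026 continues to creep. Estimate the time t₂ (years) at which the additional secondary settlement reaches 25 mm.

t₂ ≈ 13.2 years

S_s = C_α·H/(1+e_p)·log₁₀(t₂/t₁) ⇒ log₁₀(t₂/t₁) = S_s·(1+e_p)/(C_α·H).
log₁₀(t₂/t₁) = 0.025 × (1+1.1) / (0.026×4.5) = 0.4487
t₂ = t₁ × 10^0.4487 = 4.7 × 2.81 = 13.21 years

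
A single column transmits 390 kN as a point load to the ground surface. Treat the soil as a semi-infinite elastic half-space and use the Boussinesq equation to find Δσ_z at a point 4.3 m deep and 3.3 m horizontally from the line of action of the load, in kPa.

Boussinesq vertical stress below a point load on an elastic half-space:
Δσ_z = 3P/(2πz²) · [1 + (r/z)²]^(−5/2)
r/z = 3.3/4.3 = 0.76744; [1+(r/z)²]^(−5/2) = 0.3142.
Δσ_z = 3×390/(2π×4.3²) × 0.3142 = 10.071 × 0.3142 = 3.164 kPa

Δσ_z ≈ 3.16 kPa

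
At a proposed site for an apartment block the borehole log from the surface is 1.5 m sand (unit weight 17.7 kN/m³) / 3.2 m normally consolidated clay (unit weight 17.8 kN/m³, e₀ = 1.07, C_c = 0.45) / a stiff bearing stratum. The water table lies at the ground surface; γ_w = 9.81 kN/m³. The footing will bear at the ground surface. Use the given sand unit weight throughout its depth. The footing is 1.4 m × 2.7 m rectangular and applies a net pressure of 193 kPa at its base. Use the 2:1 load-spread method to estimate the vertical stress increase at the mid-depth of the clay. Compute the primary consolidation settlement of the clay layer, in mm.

S_c ≈ 229 mm

Mid-depth of clay below the ground surface: z = 1.5 + 3.2/2 = 3.1 m.
Total vertical stress at mid-clay: σ_v = 17.7×1.5 + 17.8×1.6 = 55.03 kPa.
Pore pressure: u = 9.81×(3.1 − 0) = 30.411 kPa.
Initial effective stress: σ'_0 = σ_v − u = 55.03 − 30.411 = 24.619 kPa.
Stress increase at mid-clay by the 2:1 spreading method:
Δσ = qBL/((B+z)(L+z)) = 193×1.4×2.7/((1.4+3.1)(2.7+3.1)) = 27.952 kPa
Final effective stress: σ'_f = σ'_0 + Δσ = 24.619 + 27.952 = 52.571 kPa.
Normally consolidated clay, so the full stress increment lies on the virgin compression line:
S_c = C_c·H/(1+e₀)·log₁₀(σ'_f/σ'_0) = 0.45×3.2/(1+1.07)×log₁₀(52.571/24.619)
    = 0.69565 × 0.32948 = 0.2292 m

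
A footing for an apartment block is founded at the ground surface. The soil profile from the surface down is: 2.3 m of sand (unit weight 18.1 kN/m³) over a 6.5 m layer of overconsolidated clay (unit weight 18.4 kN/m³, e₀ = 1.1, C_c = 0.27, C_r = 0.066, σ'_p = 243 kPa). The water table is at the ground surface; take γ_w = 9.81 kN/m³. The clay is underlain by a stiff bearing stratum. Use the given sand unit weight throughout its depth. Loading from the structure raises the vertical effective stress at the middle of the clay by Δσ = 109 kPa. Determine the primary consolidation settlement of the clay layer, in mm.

Mid-depth of clay below the ground surface: z = 2.3 + 6.5/2 = 5.55 m.
Total vertical stress at mid-clay: σ_v = 18.1×2.3 + 18.4×3.25 = 101.43 kPa.
Pore pressure: u = 9.81×(5.55 − 0) = 54.446 kPa.
Initial effective stress: σ'_0 = σ_v − u = 101.43 − 54.446 = 46.984 kPa.
Final effective stress: σ'_f = 46.984 + 109 = 155.98 kPa.
σ'_f = 155.98 ≤ σ'_p = 243 kPa, so the clay remains overconsolidated and only the recompression index applies:
S_c = C_r·H/(1+e₀)·log₁₀(σ'_f/σ'_0) = 0.066×6.5/2.1×log₁₀(155.98/46.984)
    = 0.20428 × 0.52112 = 0.1065 m

S_c ≈ 106 mm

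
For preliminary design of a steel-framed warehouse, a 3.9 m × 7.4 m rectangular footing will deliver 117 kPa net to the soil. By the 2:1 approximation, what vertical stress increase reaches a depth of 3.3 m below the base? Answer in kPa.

By the 2:1 method the load spreads at 1 horizontal : 2 vertical, so at depth z the loaded area has grown by z in each plan dimension:
Δσ = qBL/((B+z)(L+z)) = 117×3.9×7.4/((3.9+3.3)(7.4+3.3)) = 43.829 kPa

Δσ_z ≈ 43.8 kPa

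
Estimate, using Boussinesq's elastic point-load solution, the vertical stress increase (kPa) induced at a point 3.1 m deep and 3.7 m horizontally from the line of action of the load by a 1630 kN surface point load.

Boussinesq vertical stress below a point load on an elastic half-space:
Δσ_z = 3P/(2πz²) · [1 + (r/z)²]^(−5/2)
r/z = 3.7/3.1 = 1.1935; [1+(r/z)²]^(−5/2) = 0.10925.
Δσ_z = 3×1630/(2π×3.1²) × 0.10925 = 80.985 × 0.10925 = 8.848 kPa

Δσ_z ≈ 8.85 kPa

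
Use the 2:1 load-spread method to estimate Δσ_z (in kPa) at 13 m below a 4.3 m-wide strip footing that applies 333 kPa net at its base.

Δσ_z ≈ 82.8 kPa

By the 2:1 method the load spreads at 1 horizontal : 2 vertical, so at depth z the loaded area has grown by z in each plan dimension:
Δσ = qB/(B+z) = 333×4.3/(4.3+13) = 82.769 kPa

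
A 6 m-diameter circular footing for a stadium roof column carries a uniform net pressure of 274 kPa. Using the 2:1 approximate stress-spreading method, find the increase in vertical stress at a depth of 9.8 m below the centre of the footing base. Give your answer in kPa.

Δσ_z ≈ 39.5 kPa

By the 2:1 method the load spreads at 1 horizontal : 2 vertical, so at depth z the loaded area has grown by z in each plan dimension:
Δσ ≈ qD²/(D+z)² = 274×6²/(6+9.8)² = 39.513 kPa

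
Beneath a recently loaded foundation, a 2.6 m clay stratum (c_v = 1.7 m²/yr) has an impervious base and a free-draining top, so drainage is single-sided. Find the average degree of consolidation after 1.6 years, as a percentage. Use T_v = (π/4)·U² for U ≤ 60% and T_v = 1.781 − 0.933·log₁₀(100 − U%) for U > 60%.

Drainage path length: H_d = H = 2.6 m (single drainage).
T_v = c_v·t/H_d² = 1.7×1.6/2.6² = 0.40237.
T_v = 0.40237 corresponds to the U > 60% branch:
U = 1 − 10^((1.781 − T_v)/0.933)/100 = 0.6996

U ≈ 70 %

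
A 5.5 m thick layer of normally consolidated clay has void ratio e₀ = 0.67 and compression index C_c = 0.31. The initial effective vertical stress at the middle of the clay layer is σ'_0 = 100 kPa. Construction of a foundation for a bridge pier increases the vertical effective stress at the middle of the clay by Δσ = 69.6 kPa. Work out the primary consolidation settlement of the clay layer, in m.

S_c ≈ 0.234 m

Final effective stress: σ'_f = σ'_0 + Δσ = 100 + 69.6 = 169.6 kPa.
Normally consolidated clay, so the full stress increment lies on the virgin compression line:
S_c = C_c·H/(1+e₀)·log₁₀(σ'_f/σ'_0) = 0.31×5.5/(1+0.67)×log₁₀(169.6/100)
    = 1.021 × 0.22943 = 0.2342 m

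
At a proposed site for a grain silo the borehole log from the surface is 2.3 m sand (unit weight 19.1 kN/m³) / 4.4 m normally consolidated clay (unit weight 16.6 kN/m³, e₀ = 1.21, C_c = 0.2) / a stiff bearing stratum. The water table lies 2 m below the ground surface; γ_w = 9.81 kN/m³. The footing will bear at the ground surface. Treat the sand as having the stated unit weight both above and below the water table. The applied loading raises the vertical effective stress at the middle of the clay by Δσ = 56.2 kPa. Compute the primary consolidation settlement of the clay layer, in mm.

Mid-depth of clay below the ground surface: z = 2.3 + 4.4/2 = 4.5 m.
Total vertical stress at mid-clay: σ_v = 19.1×2.3 + 16.6×2.2 = 80.45 kPa.
Pore pressure: u = 9.81×(4.5 − 2) = 24.525 kPa.
Initial effective stress: σ'_0 = σ_v − u = 80.45 − 24.525 = 55.925 kPa.
Final effective stress: σ'_f = σ'_0 + Δσ = 55.925 + 56.2 = 112.12 kPa.
Normally consolidated clay, so the full stress increment lies on the virgin compression line:
S_c = C_c·H/(1+e₀)·log₁₀(σ'_f/σ'_0) = 0.2×4.4/(1+1.21)×log₁₀(112.12/55.925)
    = 0.39819 × 0.30208 = 0.1203 m

S_c ≈ 120 mm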